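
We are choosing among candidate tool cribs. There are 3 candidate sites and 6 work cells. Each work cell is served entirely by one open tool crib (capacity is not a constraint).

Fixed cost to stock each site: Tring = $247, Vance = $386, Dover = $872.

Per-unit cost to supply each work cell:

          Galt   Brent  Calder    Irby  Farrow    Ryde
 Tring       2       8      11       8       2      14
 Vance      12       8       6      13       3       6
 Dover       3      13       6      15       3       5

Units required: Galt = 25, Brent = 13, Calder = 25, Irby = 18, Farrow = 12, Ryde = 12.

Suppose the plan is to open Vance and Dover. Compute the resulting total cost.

Total cost: 1917

Each work cell is assigned to its cheapest site among the open ones.
{Vance, Dover}: Galt→Dover 3·25=75, Brent→Vance 8·13=104, Calder→Vance 6·25=150, Irby→Vance 13·18=234, Farrow→Vance 3·12=36, Ryde→Dover 5·12=60. Service 659; fixed 1258; total 1917.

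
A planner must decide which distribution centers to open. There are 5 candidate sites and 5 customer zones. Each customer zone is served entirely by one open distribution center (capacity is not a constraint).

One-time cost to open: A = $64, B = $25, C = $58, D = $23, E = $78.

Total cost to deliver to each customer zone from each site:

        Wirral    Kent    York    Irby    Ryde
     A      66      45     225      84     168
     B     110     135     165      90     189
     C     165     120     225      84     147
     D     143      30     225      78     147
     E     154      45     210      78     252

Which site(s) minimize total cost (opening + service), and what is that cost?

Open B and D; minimum total cost 578.

For any fixed open set, each customer zone goes to its cheapest open site; total = fixed + service.
{B, D}: Wirral→B 110, Kent→D 30, York→B 165, Irby→D 78, Ryde→D 147. Service 530; fixed 48; total 578.
{A, B, D}: Wirral→A 66, Kent→D 30, York→B 165, Irby→D 78, Ryde→D 147. Service 486; fixed 112; total 598.
{A, B}: Wirral→A 66, Kent→A 45, York→B 165, Irby→A 84, Ryde→A 168. Service 528; fixed 89; total 617.
{A, B, C, D, E}: service 486 + fixed 248 = 734
No other subset beats 578.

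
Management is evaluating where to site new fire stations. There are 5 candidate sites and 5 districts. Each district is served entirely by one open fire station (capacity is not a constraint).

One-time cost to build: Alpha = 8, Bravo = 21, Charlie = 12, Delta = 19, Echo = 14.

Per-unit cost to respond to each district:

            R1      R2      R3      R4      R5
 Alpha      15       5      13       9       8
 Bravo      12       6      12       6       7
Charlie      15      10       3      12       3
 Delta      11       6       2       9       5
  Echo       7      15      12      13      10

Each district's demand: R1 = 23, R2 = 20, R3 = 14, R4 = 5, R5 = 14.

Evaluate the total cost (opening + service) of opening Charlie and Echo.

Each district is assigned to its cheapest site among the open ones.
{Charlie, Echo}: R1→Echo 7·23=161, R2→Charlie 10·20=200, R3→Charlie 3·14=42, R4→Charlie 12·5=60, R5→Charlie 3·14=42. Service 505; fixed 26; total 531.

Total cost: 531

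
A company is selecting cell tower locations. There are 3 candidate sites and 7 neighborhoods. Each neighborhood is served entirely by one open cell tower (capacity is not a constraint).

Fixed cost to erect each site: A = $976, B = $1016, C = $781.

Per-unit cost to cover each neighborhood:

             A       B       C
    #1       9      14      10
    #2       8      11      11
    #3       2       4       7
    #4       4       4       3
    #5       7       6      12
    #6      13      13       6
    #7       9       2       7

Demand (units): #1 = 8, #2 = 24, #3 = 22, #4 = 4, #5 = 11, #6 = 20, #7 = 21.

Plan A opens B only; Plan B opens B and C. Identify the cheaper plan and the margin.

Plan A: {B}: #1→B 14·8=112, #2→B 11·24=264, #3→B 4·22=88, #4→B 4·4=16, #5→B 6·11=66, #6→B 13·20=260, #7→B 2·21=42. Service 848; fixed 1016; total 1864.
Plan B: {B, C}: #1→C 10·8=80, #2→B 11·24=264, #3→B 4·22=88, #4→C 3·4=12, #5→B 6·11=66, #6→C 6·20=120, #7→B 2·21=42. Service 672; fixed 1797; total 2469.
Difference: |1864 − 2469| = 605.

Plan A is cheaper by 605.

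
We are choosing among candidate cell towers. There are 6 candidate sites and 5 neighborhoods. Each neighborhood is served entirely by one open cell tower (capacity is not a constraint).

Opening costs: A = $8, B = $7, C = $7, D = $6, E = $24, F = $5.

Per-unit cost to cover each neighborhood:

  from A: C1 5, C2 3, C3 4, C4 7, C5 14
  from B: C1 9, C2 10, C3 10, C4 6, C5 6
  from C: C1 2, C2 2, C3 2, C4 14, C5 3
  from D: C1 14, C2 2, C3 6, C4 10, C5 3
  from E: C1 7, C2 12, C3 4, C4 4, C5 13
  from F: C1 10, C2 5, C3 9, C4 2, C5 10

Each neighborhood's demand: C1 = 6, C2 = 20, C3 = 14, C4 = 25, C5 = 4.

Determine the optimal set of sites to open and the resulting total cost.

Open C and F; minimum total cost 154.

For any fixed open set, each neighborhood goes to its cheapest open site; total = fixed + service.
{C, F}: C1→C 2·6=12, C2→C 2·20=40, C3→C 2·14=28, C4→F 2·25=50, C5→C 3·4=12. Service 142; fixed 12; total 154.
{C, D, F}: C1→C 2·6=12, C2→C 2·20=40, C3→C 2·14=28, C4→F 2·25=50, C5→C 3·4=12. Service 142; fixed 18; total 160.
{B, C, F}: service 142 + fixed 19 = 161
{A, B, C, D, E, F}: service 142 + fixed 57 = 199
No other subset beats 154.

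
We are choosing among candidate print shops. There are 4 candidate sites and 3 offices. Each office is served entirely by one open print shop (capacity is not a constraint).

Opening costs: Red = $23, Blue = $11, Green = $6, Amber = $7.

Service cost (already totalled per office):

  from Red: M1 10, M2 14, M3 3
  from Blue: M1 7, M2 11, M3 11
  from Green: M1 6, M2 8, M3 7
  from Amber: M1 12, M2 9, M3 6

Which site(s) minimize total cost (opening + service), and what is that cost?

For any fixed open set, each office goes to its cheapest open site; total = fixed + service.
{Green}: M1→Green 6, M2→Green 8, M3→Green 7. Service 21; fixed 6; total 27.
{Green, Amber}: service 20 + fixed 13 = 33
{Amber}: service 27 + fixed 7 = 34
{Red, Blue, Green, Amber}: service 17 + fixed 47 = 64
No other subset beats 27.

Open Green only; minimum total cost 27.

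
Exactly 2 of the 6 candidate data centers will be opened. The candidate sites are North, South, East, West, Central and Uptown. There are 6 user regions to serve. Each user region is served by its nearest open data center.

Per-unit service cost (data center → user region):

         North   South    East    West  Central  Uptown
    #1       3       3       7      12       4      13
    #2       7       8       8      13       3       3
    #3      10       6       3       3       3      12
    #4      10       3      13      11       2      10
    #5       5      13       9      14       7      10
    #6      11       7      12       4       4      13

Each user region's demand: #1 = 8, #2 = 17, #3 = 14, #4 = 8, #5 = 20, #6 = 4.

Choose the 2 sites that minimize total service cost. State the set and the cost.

With exactly 2 open, each user region uses its cheapest among the chosen.
{North, Central}: #1→North 3·8=24, #2→Central 3·17=51, #3→Central 3·14=42, #4→Central 2·8=16, #5→North 5·20=100, #6→Central 4·4=16. Service cost 249.
{South, Central}: service cost 289
{East, Central}: service cost 297
Among all 15 size-2 choices, {North, Central} is lowest.

Choose North and Central; total service cost 249.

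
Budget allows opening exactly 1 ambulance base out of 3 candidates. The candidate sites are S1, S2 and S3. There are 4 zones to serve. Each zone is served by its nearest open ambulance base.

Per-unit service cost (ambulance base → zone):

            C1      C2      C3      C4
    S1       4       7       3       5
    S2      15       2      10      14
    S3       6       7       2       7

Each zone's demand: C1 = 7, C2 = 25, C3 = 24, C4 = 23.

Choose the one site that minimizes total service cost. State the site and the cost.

With exactly 1 open, each zone uses its cheapest among the chosen.
{S1}: C1→S1 4·7=28, C2→S1 7·25=175, C3→S1 3·24=72, C4→S1 5·23=115. Service cost 390.
{S3}: service cost 426
{S2}: service cost 717
Among all 3 size-1 choices, {S1} is lowest.

Choose S1 only; total service cost 390.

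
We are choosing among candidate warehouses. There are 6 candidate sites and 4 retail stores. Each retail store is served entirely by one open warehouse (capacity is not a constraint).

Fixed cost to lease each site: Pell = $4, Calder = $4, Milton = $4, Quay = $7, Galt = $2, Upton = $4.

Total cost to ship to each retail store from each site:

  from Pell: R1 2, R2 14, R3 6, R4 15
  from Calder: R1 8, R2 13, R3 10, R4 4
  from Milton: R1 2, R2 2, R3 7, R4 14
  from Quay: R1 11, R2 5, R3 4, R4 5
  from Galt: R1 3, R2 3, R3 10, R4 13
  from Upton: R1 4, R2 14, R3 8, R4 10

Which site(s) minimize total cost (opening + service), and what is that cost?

For any fixed open set, each retail store goes to its cheapest open site; total = fixed + service.
{Calder, Milton}: R1→Milton 2, R2→Milton 2, R3→Milton 7, R4→Calder 4. Service 15; fixed 8; total 23.
{Milton, Quay}: service 13 + fixed 11 = 24
{Quay, Galt}: service 15 + fixed 9 = 24
{Pell, Calder, Milton, Quay, Galt, Upton}: service 12 + fixed 25 = 37
No other subset beats 23.

Open Calder and Milton; minimum total cost 23.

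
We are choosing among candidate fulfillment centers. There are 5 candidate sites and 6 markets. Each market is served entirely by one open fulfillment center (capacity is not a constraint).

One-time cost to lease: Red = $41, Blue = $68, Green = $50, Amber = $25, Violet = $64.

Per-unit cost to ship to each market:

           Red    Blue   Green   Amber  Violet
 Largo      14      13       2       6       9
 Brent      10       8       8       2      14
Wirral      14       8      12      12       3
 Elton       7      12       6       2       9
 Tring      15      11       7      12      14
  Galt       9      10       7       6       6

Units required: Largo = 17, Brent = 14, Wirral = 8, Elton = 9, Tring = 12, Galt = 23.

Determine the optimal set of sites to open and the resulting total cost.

Open Green, Amber and Violet; minimum total cost 465.

For any fixed open set, each market goes to its cheapest open site; total = fixed + service.
{Green, Amber, Violet}: Largo→Green 2·17=34, Brent→Amber 2·14=28, Wirral→Violet 3·8=24, Elton→Amber 2·9=18, Tring→Green 7·12=84, Galt→Amber 6·23=138. Service 326; fixed 139; total 465.
{Green, Amber}: Largo→Green 2·17=34, Brent→Amber 2·14=28, Wirral→Green 12·8=96, Elton→Amber 2·9=18, Tring→Green 7·12=84, Galt→Amber 6·23=138. Service 398; fixed 75; total 473.
{Red, Green, Amber, Violet}: Largo→Green 2·17=34, Brent→Amber 2·14=28, Wirral→Violet 3·8=24, Elton→Amber 2·9=18, Tring→Green 7·12=84, Galt→Amber 6·23=138. Service 326; fixed 180; total 506.
{Red, Blue, Green, Amber, Violet}: Largo→Green 2·17=34, Brent→Amber 2·14=28, Wirral→Violet 3·8=24, Elton→Amber 2·9=18, Tring→Green 7·12=84, Galt→Amber 6·23=138. Service 326; fixed 248; total 574.
No other subset beats 465.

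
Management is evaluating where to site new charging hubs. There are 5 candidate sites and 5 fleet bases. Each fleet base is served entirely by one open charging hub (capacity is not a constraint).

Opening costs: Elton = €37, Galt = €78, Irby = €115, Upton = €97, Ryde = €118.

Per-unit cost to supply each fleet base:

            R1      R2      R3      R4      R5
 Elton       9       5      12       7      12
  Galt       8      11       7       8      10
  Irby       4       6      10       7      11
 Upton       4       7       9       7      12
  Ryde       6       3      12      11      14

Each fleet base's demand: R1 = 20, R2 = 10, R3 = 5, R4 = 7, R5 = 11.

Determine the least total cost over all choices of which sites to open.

For any fixed open set, each fleet base goes to its cheapest open site; total = fixed + service.
{Upton}: R1→Upton 4·20=80, R2→Upton 7·10=70, R3→Upton 9·5=45, R4→Upton 7·7=49, R5→Upton 12·11=132. Service 376; fixed 97; total 473.
{Irby}: service 360 + fixed 115 = 475
{Elton, Upton}: R1→Upton 4·20=80, R2→Elton 5·10=50, R3→Upton 9·5=45, R4→Elton 7·7=49, R5→Elton 12·11=132. Service 356; fixed 134; total 490.
{Elton, Galt, Irby, Upton, Ryde}: R1→Irby 4·20=80, R2→Ryde 3·10=30, R3→Galt 7·5=35, R4→Elton 7·7=49, R5→Galt 10·11=110. Service 304; fixed 445; total 749.
No other subset beats 473.

Minimum total cost: 473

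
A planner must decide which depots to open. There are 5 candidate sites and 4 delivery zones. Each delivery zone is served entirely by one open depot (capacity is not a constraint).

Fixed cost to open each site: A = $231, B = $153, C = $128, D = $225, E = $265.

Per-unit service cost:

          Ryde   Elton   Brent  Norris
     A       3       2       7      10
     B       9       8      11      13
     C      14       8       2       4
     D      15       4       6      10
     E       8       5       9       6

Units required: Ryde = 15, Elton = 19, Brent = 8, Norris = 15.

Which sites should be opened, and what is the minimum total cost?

Open A and C; minimum total cost 518.

For any fixed open set, each delivery zone goes to its cheapest open site; total = fixed + service.
{A, C}: Ryde→A 3·15=45, Elton→A 2·19=38, Brent→C 2·8=16, Norris→C 4·15=60. Service 159; fixed 359; total 518.
{A}: Ryde→A 3·15=45, Elton→A 2·19=38, Brent→A 7·8=56, Norris→A 10·15=150. Service 289; fixed 231; total 520.
{C}: Ryde→C 14·15=210, Elton→C 8·19=152, Brent→C 2·8=16, Norris→C 4·15=60. Service 438; fixed 128; total 566.
{A, B, C, D, E}: Ryde→A 3·15=45, Elton→A 2·19=38, Brent→C 2·8=16, Norris→C 4·15=60. Service 159; fixed 1002; total 1161.
No other subset beats 518.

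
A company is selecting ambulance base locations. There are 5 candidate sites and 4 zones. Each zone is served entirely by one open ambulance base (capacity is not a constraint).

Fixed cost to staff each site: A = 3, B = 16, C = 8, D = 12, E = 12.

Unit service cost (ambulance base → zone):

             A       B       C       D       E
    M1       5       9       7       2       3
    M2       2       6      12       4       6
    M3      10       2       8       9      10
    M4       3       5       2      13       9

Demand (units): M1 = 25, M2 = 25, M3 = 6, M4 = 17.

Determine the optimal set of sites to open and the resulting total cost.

Open A, B, C and D; minimum total cost 185.

For any fixed open set, each zone goes to its cheapest open site; total = fixed + service.
{A, B, C, D}: M1→D 2·25=50, M2→A 2·25=50, M3→B 2·6=12, M4→C 2·17=34. Service 146; fixed 39; total 185.
{A, B, D}: M1→D 2·25=50, M2→A 2·25=50, M3→B 2·6=12, M4→A 3·17=51. Service 163; fixed 31; total 194.
{A, B, C, D, E}: M1→D 2·25=50, M2→A 2·25=50, M3→B 2·6=12, M4→C 2·17=34. Service 146; fixed 51; total 197.
{A}: service 286 + fixed 3 = 289
No other subset beats 185.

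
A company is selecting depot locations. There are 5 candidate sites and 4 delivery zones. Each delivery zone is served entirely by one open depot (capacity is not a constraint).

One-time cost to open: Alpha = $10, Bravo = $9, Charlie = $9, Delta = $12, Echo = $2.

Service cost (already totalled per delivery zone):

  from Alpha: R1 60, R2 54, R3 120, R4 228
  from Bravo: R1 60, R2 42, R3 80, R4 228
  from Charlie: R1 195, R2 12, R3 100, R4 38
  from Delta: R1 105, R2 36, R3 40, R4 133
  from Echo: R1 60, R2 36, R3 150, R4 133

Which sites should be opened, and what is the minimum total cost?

For any fixed open set, each delivery zone goes to its cheapest open site; total = fixed + service.
{Charlie, Delta, Echo}: R1→Echo 60, R2→Charlie 12, R3→Delta 40, R4→Charlie 38. Service 150; fixed 23; total 173.
{Bravo, Charlie, Delta}: service 150 + fixed 30 = 180
{Alpha, Charlie, Delta}: service 150 + fixed 31 = 181
{Alpha, Bravo, Charlie, Delta, Echo}: service 150 + fixed 42 = 192
No other subset beats 173.

Open Charlie, Delta and Echo; minimum total cost 173.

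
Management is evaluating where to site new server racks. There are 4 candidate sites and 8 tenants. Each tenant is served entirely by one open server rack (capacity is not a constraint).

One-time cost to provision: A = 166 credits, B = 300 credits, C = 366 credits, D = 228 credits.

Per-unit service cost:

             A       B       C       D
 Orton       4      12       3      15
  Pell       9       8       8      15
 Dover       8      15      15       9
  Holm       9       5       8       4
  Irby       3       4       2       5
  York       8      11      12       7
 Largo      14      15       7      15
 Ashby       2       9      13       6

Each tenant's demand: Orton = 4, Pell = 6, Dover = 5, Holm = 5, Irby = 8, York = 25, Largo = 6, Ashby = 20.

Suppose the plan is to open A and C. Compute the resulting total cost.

Total cost: 970

Each tenant is assigned to its cheapest site among the open ones.
{A, C}: Orton→C 3·4=12, Pell→C 8·6=48, Dover→A 8·5=40, Holm→C 8·5=40, Irby→C 2·8=16, York→A 8·25=200, Largo→C 7·6=42, Ashby→A 2·20=40. Service 438; fixed 532; total 970.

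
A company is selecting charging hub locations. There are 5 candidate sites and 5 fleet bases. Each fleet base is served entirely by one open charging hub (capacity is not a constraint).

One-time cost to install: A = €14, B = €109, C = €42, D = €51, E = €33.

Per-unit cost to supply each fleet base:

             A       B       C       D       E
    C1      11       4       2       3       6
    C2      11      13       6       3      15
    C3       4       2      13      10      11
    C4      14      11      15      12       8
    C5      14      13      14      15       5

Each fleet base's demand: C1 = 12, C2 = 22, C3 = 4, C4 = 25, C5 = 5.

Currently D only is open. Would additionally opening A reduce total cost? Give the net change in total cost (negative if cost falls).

Current service cost with {D}: 517.
Adding A: each fleet base re-picks its cheapest; new service cost 488, saving 29.
Extra fixed cost: 14. Net change = 14 − 29 = -15.
(Totals: 568 → 553.)

Yes — net change −15 (cost falls by 15).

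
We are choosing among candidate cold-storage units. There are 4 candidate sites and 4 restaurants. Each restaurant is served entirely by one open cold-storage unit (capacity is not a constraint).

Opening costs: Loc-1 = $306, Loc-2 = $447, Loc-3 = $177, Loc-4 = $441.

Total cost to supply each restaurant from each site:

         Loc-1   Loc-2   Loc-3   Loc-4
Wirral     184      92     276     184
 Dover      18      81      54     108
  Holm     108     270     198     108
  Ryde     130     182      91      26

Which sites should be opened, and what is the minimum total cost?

Open Loc-1 only; minimum total cost 746.

For any fixed open set, each restaurant goes to its cheapest open site; total = fixed + service.
{Loc-1}: Wirral→Loc-1 184, Dover→Loc-1 18, Holm→Loc-1 108, Ryde→Loc-1 130. Service 440; fixed 306; total 746.
{Loc-3}: service 619 + fixed 177 = 796
{Loc-4}: service 426 + fixed 441 = 867
{Loc-1, Loc-2, Loc-3, Loc-4}: service 244 + fixed 1371 = 1615
No other subset beats 746.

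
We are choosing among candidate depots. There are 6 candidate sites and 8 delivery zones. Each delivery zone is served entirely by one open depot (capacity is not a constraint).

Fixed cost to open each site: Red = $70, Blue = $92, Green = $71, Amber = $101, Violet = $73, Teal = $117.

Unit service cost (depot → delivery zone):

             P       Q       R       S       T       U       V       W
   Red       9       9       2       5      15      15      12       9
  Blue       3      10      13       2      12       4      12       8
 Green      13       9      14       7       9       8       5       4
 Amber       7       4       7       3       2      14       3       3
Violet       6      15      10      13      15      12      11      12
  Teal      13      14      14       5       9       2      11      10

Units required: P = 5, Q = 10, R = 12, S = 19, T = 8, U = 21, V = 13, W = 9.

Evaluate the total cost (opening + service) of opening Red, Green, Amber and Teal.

Each delivery zone is assigned to its cheapest site among the open ones.
{Red, Green, Amber, Teal}: P→Amber 7·5=35, Q→Amber 4·10=40, R→Red 2·12=24, S→Amber 3·19=57, T→Amber 2·8=16, U→Teal 2·21=42, V→Amber 3·13=39, W→Amber 3·9=27. Service 280; fixed 359; total 639.

Total cost: 639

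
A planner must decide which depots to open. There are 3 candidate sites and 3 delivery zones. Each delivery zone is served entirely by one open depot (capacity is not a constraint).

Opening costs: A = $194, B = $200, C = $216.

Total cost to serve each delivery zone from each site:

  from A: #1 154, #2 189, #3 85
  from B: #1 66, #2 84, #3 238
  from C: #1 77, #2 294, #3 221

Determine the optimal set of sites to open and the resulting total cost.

For any fixed open set, each delivery zone goes to its cheapest open site; total = fixed + service.
{B}: #1→B 66, #2→B 84, #3→B 238. Service 388; fixed 200; total 588.
{A}: #1→A 154, #2→A 189, #3→A 85. Service 428; fixed 194; total 622.
{A, B}: #1→B 66, #2→B 84, #3→A 85. Service 235; fixed 394; total 629.
{A, B, C}: service 235 + fixed 610 = 845
No other subset beats 588.

Open B only; minimum total cost 588.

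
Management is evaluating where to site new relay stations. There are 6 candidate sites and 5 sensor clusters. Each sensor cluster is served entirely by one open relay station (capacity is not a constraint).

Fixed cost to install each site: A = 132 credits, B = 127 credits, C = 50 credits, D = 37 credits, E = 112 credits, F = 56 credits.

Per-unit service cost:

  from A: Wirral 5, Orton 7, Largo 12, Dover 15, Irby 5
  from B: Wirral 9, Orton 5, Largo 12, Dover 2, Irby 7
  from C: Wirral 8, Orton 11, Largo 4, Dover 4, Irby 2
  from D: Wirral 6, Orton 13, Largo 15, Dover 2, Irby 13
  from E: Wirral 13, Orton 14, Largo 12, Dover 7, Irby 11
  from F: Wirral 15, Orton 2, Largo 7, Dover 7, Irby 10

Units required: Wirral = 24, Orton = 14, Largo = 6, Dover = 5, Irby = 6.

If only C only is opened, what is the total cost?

Total cost: 452

Each sensor cluster is assigned to its cheapest site among the open ones.
{C}: Wirral→C 8·24=192, Orton→C 11·14=154, Largo→C 4·6=24, Dover→C 4·5=20, Irby→C 2·6=12. Service 402; fixed 50; total 452.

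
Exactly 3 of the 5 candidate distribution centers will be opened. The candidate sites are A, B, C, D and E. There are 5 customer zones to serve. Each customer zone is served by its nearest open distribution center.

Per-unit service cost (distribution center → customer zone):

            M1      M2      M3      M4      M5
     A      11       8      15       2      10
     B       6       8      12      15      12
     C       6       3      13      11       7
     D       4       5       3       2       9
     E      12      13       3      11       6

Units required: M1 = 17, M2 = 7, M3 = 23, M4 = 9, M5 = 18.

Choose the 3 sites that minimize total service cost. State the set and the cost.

With exactly 3 open, each customer zone uses its cheapest among the chosen.
{C, D, E}: M1→D 4·17=68, M2→C 3·7=21, M3→D 3·23=69, M4→D 2·9=18, M5→E 6·18=108. Service cost 284.
{A, D, E}: service cost 298
{B, D, E}: service cost 298
Among all 10 size-3 choices, {C, D, E} is lowest.

Choose C, D and E; total service cost 284.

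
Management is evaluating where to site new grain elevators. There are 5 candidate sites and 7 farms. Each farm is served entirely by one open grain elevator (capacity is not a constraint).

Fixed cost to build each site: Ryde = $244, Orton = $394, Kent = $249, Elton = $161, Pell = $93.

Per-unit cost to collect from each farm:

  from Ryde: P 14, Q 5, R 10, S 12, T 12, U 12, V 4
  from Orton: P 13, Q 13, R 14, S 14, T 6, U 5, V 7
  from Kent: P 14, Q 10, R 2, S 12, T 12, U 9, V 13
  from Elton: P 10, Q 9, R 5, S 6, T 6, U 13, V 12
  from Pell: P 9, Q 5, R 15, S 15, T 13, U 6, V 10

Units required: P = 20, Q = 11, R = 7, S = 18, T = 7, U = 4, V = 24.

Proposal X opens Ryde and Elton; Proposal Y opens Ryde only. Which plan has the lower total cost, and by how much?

Proposal X: {Ryde, Elton}: P→Elton 10·20=200, Q→Ryde 5·11=55, R→Elton 5·7=35, S→Elton 6·18=108, T→Elton 6·7=42, U→Ryde 12·4=48, V→Ryde 4·24=96. Service 584; fixed 405; total 989.
Proposal Y: {Ryde}: P→Ryde 14·20=280, Q→Ryde 5·11=55, R→Ryde 10·7=70, S→Ryde 12·18=216, T→Ryde 12·7=84, U→Ryde 12·4=48, V→Ryde 4·24=96. Service 849; fixed 244; total 1093.
Difference: |989 − 1093| = 104.

Proposal X is cheaper by 104.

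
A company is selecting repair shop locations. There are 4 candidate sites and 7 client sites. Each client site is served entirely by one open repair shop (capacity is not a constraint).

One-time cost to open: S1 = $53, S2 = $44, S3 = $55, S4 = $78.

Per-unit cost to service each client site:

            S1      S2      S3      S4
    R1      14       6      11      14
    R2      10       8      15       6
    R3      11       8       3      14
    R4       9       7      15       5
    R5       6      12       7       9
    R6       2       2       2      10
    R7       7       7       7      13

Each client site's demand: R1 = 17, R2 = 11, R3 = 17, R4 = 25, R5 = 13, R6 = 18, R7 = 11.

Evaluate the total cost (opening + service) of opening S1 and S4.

Total cost: 938

Each client site is assigned to its cheapest site among the open ones.
{S1, S4}: R1→S1 14·17=238, R2→S4 6·11=66, R3→S1 11·17=187, R4→S4 5·25=125, R5→S1 6·13=78, R6→S1 2·18=36, R7→S1 7·11=77. Service 807; fixed 131; total 938.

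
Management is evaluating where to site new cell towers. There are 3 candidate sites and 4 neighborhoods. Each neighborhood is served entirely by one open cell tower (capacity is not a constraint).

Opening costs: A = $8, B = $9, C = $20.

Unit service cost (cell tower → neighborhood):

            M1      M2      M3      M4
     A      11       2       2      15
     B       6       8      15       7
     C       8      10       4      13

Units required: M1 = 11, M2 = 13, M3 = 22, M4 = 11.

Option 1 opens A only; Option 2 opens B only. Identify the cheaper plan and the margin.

Option 1 is cheaper by 222.

Option 1: {A}: M1→A 11·11=121, M2→A 2·13=26, M3→A 2·22=44, M4→A 15·11=165. Service 356; fixed 8; total 364.
Option 2: {B}: M1→B 6·11=66, M2→B 8·13=104, M3→B 15·22=330, M4→B 7·11=77. Service 577; fixed 9; total 586.
Difference: |364 − 586| = 222.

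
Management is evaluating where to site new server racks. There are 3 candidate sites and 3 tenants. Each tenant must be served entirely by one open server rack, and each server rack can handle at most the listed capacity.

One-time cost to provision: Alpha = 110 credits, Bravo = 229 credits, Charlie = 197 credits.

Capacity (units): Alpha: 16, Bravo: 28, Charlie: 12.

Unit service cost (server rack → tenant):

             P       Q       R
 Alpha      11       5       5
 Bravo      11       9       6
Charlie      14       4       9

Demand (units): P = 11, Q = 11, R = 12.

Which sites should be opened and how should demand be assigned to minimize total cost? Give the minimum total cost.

Open {Alpha, Bravo}: P→Bravo 11·11=121, Q→Alpha 5·11=55, R→Bravo 6·12=72.
Loads: Alpha carries 11/16, Bravo carries 23/28. Service 248; fixed 339; total 587.
Next best feasible plan costs 619.

Minimum total cost: 587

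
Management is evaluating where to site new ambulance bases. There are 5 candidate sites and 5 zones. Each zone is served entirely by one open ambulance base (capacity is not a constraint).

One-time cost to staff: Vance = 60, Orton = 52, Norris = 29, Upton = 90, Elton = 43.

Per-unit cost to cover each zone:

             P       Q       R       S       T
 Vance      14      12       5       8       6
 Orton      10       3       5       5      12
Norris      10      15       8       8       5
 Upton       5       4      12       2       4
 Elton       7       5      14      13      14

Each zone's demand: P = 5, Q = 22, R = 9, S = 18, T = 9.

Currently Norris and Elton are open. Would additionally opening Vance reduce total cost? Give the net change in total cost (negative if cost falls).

Current service cost with {Norris, Elton}: 406.
Adding Vance: each zone re-picks its cheapest; new service cost 379, saving 27.
Extra fixed cost: 60. Net change = 60 − 27 = 33.
(Totals: 478 → 511.)

No — net change +33 (cost rises by 33).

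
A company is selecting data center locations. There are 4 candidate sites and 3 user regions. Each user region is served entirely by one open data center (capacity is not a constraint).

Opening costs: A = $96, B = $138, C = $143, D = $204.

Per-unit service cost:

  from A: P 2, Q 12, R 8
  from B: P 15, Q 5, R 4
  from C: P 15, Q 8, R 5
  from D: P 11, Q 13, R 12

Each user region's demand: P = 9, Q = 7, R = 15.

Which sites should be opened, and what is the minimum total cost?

For any fixed open set, each user region goes to its cheapest open site; total = fixed + service.
{A}: P→A 2·9=18, Q→A 12·7=84, R→A 8·15=120. Service 222; fixed 96; total 318.
{A, B}: service 113 + fixed 234 = 347
{B}: service 230 + fixed 138 = 368
{A, B, C, D}: P→A 2·9=18, Q→B 5·7=35, R→B 4·15=60. Service 113; fixed 581; total 694.
(All 15 nonempty subsets were checked; A only is lowest.)

Open A only; minimum total cost 318.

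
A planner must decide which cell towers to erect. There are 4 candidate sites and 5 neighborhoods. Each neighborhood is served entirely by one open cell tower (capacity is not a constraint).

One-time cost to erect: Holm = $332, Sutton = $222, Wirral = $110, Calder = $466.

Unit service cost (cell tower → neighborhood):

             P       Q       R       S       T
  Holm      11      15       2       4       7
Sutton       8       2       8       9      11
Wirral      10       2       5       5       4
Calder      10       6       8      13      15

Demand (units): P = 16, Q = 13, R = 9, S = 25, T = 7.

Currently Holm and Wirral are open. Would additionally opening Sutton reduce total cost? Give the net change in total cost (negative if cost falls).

Current service cost with {Holm, Wirral}: 332.
Adding Sutton: each neighborhood re-picks its cheapest; new service cost 300, saving 32.
Extra fixed cost: 222. Net change = 222 − 32 = 190.
(Totals: 774 → 964.)

No — net change +190 (cost rises by 190).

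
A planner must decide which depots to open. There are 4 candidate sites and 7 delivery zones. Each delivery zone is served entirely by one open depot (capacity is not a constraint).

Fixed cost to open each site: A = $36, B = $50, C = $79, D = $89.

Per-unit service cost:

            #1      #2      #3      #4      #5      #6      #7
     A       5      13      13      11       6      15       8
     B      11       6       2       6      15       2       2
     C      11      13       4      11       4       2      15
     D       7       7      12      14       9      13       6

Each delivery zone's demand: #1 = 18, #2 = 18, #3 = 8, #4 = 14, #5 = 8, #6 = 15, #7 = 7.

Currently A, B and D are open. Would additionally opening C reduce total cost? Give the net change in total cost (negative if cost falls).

No — net change +63 (cost rises by 63).

Current service cost with {A, B, D}: 390.
Adding C: each delivery zone re-picks its cheapest; new service cost 374, saving 16.
Extra fixed cost: 79. Net change = 79 − 16 = 63.
(Totals: 565 → 628.)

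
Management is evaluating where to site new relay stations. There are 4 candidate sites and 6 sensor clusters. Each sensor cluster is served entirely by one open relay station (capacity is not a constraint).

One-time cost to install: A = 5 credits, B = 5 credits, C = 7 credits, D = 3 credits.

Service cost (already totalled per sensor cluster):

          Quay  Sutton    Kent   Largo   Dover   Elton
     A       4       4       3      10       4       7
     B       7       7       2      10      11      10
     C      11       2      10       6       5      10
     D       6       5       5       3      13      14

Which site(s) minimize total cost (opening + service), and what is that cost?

For any fixed open set, each sensor cluster goes to its cheapest open site; total = fixed + service.
{A, D}: Quay→A 4, Sutton→A 4, Kent→A 3, Largo→D 3, Dover→A 4, Elton→A 7. Service 25; fixed 8; total 33.
{A}: Quay→A 4, Sutton→A 4, Kent→A 3, Largo→A 10, Dover→A 4, Elton→A 7. Service 32; fixed 5; total 37.
{A, B, D}: service 24 + fixed 13 = 37
{A, B, C, D}: Quay→A 4, Sutton→C 2, Kent→B 2, Largo→D 3, Dover→A 4, Elton→A 7. Service 22; fixed 20; total 42.
No other subset beats 33.

Open A and D; minimum total cost 33.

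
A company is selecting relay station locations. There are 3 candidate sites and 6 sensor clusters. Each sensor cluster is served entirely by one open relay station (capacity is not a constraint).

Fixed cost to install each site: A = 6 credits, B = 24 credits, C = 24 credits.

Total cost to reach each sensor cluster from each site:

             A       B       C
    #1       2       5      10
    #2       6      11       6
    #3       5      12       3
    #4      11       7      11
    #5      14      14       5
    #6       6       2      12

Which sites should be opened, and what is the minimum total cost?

Open A only; minimum total cost 50.

For any fixed open set, each sensor cluster goes to its cheapest open site; total = fixed + service.
{A}: #1→A 2, #2→A 6, #3→A 5, #4→A 11, #5→A 14, #6→A 6. Service 44; fixed 6; total 50.
{A, C}: #1→A 2, #2→A 6, #3→C 3, #4→A 11, #5→C 5, #6→A 6. Service 33; fixed 30; total 63.
{A, B}: #1→A 2, #2→A 6, #3→A 5, #4→B 7, #5→A 14, #6→B 2. Service 36; fixed 30; total 66.
{A, B, C}: service 25 + fixed 54 = 79
No other subset beats 50.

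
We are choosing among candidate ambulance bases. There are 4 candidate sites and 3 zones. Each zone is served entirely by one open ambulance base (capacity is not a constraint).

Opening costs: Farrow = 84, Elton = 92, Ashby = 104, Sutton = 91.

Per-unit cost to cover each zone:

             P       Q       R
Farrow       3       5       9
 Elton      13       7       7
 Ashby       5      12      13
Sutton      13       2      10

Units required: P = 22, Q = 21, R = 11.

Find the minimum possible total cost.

For any fixed open set, each zone goes to its cheapest open site; total = fixed + service.
{Farrow}: P→Farrow 3·22=66, Q→Farrow 5·21=105, R→Farrow 9·11=99. Service 270; fixed 84; total 354.
{Farrow, Sutton}: service 207 + fixed 175 = 382
{Farrow, Elton}: service 248 + fixed 176 = 424
{Farrow, Elton, Ashby, Sutton}: service 185 + fixed 371 = 556
No other subset beats 354.

Minimum total cost: 354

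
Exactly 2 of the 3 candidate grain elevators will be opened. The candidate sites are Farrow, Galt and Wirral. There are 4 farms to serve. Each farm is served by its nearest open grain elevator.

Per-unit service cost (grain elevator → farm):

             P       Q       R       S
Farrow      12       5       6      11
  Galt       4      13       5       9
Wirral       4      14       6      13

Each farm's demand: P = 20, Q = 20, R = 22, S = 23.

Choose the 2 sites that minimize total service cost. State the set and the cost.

Choose Farrow and Galt; total service cost 497.

With exactly 2 open, each farm uses its cheapest among the chosen.
{Farrow, Galt}: P→Galt 4·20=80, Q→Farrow 5·20=100, R→Galt 5·22=110, S→Galt 9·23=207. Service cost 497.
{Farrow, Wirral}: service cost 565
{Galt, Wirral}: service cost 657
Among all 3 size-2 choices, {Farrow, Galt} is lowest.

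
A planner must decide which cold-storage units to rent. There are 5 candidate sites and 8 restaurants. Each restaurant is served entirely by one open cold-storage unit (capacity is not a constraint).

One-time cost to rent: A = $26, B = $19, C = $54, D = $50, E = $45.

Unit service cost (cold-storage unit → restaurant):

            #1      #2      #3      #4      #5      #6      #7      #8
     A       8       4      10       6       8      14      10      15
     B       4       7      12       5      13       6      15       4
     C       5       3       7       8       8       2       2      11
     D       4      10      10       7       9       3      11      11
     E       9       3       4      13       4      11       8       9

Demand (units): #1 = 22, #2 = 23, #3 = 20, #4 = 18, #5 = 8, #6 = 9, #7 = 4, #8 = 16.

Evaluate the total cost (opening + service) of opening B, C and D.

Each restaurant is assigned to its cheapest site among the open ones.
{B, C, D}: #1→B 4·22=88, #2→C 3·23=69, #3→C 7·20=140, #4→B 5·18=90, #5→C 8·8=64, #6→C 2·9=18, #7→C 2·4=8, #8→B 4·16=64. Service 541; fixed 123; total 664.

Total cost: 664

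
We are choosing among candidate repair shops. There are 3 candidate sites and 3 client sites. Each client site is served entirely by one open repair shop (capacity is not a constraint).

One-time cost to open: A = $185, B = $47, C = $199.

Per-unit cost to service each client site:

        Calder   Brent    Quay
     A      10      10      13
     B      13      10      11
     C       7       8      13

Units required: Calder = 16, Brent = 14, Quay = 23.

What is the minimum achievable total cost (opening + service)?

Minimum total cost: 648

For any fixed open set, each client site goes to its cheapest open site; total = fixed + service.
{B}: Calder→B 13·16=208, Brent→B 10·14=140, Quay→B 11·23=253. Service 601; fixed 47; total 648.
{C}: service 523 + fixed 199 = 722
{B, C}: service 477 + fixed 246 = 723
{A, B, C}: Calder→C 7·16=112, Brent→C 8·14=112, Quay→B 11·23=253. Service 477; fixed 431; total 908.
(All 7 nonempty subsets were checked; B only is lowest.)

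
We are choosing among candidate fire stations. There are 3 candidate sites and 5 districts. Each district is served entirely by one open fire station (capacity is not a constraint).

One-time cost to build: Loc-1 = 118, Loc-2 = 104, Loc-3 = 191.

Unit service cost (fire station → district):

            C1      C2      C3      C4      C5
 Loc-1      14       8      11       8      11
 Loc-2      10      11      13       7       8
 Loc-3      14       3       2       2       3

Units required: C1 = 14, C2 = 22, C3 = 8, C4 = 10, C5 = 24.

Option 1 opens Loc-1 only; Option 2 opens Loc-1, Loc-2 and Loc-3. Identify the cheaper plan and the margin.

Option 2 is cheaper by 195.

Option 1: {Loc-1}: C1→Loc-1 14·14=196, C2→Loc-1 8·22=176, C3→Loc-1 11·8=88, C4→Loc-1 8·10=80, C5→Loc-1 11·24=264. Service 804; fixed 118; total 922.
Option 2: {Loc-1, Loc-2, Loc-3}: C1→Loc-2 10·14=140, C2→Loc-3 3·22=66, C3→Loc-3 2·8=16, C4→Loc-3 2·10=20, C5→Loc-3 3·24=72. Service 314; fixed 413; total 727.
Difference: |922 − 727| = 195.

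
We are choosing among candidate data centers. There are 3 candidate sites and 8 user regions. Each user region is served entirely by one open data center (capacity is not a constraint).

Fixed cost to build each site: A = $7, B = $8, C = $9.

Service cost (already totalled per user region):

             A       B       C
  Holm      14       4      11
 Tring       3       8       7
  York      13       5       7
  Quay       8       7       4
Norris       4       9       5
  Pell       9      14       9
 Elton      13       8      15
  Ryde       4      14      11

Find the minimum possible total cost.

Minimum total cost: 59

For any fixed open set, each user region goes to its cheapest open site; total = fixed + service.
{A, B}: Holm→B 4, Tring→A 3, York→B 5, Quay→B 7, Norris→A 4, Pell→A 9, Elton→B 8, Ryde→A 4. Service 44; fixed 15; total 59.
{A, B, C}: Holm→B 4, Tring→A 3, York→B 5, Quay→C 4, Norris→A 4, Pell→A 9, Elton→B 8, Ryde→A 4. Service 41; fixed 24; total 65.
{B, C}: service 53 + fixed 17 = 70
{A}: Holm→A 14, Tring→A 3, York→A 13, Quay→A 8, Norris→A 4, Pell→A 9, Elton→A 13, Ryde→A 4. Service 68; fixed 7; total 75.
No other subset beats 59.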